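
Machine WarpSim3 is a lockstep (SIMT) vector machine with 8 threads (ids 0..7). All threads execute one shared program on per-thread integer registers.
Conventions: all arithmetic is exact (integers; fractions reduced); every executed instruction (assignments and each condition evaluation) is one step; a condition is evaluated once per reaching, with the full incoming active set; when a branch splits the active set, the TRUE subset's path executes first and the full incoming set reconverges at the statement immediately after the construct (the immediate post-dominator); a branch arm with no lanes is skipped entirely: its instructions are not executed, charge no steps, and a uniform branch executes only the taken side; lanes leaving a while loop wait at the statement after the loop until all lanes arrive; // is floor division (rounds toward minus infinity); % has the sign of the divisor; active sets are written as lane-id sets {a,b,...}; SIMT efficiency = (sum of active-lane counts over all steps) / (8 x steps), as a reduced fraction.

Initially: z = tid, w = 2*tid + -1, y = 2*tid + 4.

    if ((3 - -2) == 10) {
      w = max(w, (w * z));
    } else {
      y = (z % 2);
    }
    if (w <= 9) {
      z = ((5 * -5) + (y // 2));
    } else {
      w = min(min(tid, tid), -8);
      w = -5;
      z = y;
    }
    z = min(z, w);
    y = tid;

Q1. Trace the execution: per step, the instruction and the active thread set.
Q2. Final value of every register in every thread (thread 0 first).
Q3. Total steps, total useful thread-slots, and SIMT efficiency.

step 0: eval ((3 - -2) == 10)        {0,1,2,3,4,5,6,7}
step 1: y <- (z % 2)                 {0,1,2,3,4,5,6,7}
step 2: eval (w <= 9)                {0,1,2,3,4,5,6,7}
step 3: z <- ((5 * -5) + (y // 2))   {0,1,2,3,4,5}
step 4: w <- min(min(tid, tid), -8)  {6,7}
step 5: w <- -5                      {6,7}
step 6: z <- y                       {6,7}
step 7: z <- min(z, w)               {0,1,2,3,4,5,6,7}
step 8: y <- tid                     {0,1,2,3,4,5,6,7}

Answer: 9 steps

z: -25,-25,-25,-25,-25,-25,-5,-5
w: -1,1,3,5,7,9,-5,-5
y: 0,1,2,3,4,5,6,7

steps = 9; useful = 52; efficiency = 52/72 = 13/18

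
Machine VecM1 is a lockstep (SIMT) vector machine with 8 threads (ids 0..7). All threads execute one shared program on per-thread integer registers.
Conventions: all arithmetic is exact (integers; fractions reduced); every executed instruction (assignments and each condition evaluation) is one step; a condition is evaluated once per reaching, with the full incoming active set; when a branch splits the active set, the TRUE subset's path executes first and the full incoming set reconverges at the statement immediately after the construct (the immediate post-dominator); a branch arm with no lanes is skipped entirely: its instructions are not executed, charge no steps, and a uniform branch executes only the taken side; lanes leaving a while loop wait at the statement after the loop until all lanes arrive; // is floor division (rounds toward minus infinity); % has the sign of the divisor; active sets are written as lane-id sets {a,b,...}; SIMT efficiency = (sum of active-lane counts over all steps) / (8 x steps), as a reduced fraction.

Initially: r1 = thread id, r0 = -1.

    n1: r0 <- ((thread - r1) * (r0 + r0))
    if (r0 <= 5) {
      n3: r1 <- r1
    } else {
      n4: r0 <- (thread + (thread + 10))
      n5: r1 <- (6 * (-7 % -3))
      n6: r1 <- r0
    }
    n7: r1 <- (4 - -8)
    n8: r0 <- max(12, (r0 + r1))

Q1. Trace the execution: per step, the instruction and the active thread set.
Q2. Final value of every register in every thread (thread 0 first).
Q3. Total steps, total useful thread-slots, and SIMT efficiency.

step 0: r0 <- ((thread - r1) * (r0 + r0)) {0,1,2,3,4,5,6,7}
step 1: eval (r0 <= 5)               {0,1,2,3,4,5,6,7}
step 2: r1 <- r1                     {0,1,2,3,4,5,6,7}
step 3: r1 <- (4 - -8)               {0,1,2,3,4,5,6,7}
step 4: r0 <- max(12, (r0 + r1))     {0,1,2,3,4,5,6,7}

Answer: 5 steps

r1: 12,12,12,12,12,12,12,12
r0: 12,12,12,12,12,12,12,12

steps = 5; useful = 40; efficiency = 40/40 = 1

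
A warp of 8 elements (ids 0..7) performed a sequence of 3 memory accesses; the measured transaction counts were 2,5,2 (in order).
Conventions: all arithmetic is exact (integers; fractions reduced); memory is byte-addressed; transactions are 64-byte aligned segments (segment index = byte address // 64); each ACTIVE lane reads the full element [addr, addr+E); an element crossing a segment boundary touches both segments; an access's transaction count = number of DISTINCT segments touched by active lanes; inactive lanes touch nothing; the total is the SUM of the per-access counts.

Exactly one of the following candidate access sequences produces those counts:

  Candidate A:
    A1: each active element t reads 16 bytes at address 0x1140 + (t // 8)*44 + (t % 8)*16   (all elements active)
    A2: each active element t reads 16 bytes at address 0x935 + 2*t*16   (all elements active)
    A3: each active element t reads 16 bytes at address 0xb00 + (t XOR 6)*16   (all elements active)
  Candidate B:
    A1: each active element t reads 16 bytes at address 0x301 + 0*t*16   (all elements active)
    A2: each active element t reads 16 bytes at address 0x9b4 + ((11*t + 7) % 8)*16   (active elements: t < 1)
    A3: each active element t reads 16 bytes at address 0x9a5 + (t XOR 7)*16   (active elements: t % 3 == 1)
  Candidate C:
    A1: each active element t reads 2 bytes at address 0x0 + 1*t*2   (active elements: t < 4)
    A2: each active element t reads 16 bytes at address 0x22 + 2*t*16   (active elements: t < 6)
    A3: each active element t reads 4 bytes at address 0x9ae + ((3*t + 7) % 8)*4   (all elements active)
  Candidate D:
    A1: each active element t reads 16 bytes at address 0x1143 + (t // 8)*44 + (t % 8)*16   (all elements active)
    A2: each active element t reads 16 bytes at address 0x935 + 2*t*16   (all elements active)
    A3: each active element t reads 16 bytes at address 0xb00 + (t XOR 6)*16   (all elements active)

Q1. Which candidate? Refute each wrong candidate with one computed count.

B: A1 gives 1 transaction, not 2
C: A1 gives 1 transaction, not 2
D: A1 gives 3 transactions, not 2
A: all counts match (2,5,2)

Answer: A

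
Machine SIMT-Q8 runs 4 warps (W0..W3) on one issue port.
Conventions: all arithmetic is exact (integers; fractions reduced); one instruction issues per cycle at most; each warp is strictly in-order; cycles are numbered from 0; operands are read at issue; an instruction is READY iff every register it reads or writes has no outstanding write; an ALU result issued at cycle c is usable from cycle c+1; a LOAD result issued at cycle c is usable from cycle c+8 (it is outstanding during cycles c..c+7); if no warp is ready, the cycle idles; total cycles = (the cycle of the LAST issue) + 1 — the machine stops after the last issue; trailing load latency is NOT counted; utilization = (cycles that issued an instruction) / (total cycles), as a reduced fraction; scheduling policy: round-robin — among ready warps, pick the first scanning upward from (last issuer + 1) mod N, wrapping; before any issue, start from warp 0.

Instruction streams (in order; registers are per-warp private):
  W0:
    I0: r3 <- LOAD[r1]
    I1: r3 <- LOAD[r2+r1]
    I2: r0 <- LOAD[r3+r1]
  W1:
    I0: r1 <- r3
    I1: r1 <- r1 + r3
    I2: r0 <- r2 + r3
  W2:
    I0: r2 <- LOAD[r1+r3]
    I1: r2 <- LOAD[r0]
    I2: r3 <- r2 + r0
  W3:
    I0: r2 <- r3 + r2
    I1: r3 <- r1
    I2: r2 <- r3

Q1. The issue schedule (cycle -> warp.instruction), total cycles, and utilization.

cycle 0: W0.I0
cycle 1: W1.I0
cycle 2: W2.I0
cycle 3: W3.I0
cycle 4: W1.I1
cycle 5: W3.I1
cycle 6: W1.I2
cycle 7: W3.I2
cycle 8: W0.I1
cycle 9: idle
cycle 10: W2.I1
cycle 11: idle
cycle 12: idle
cycle 13: idle
cycle 14: idle
cycle 15: idle
cycle 16: W0.I2
cycle 17: idle
cycle 18: W2.I2

Answer: 19 cycles, utilization 12/19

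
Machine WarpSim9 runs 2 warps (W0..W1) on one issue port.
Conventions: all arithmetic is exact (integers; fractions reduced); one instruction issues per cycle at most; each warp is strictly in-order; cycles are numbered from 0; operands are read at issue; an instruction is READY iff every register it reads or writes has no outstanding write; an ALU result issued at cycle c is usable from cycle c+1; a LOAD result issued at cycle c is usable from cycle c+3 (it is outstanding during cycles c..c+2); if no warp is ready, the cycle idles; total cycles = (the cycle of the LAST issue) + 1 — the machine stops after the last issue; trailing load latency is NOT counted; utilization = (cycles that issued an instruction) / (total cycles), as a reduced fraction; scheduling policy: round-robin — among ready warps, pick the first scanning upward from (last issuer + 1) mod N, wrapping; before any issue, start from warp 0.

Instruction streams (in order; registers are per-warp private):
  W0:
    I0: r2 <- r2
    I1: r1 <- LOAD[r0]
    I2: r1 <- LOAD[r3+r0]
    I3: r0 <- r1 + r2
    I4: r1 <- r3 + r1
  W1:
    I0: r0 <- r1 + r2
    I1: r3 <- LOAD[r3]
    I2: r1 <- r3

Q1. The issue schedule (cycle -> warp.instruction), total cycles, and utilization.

cycle 0: W0.I0
cycle 1: W1.I0
cycle 2: W0.I1
cycle 3: W1.I1
cycle 4: idle
cycle 5: W0.I2
cycle 6: W1.I2
cycle 7: idle
cycle 8: W0.I3
cycle 9: W0.I4

Answer: 10 cycles, utilization 4/5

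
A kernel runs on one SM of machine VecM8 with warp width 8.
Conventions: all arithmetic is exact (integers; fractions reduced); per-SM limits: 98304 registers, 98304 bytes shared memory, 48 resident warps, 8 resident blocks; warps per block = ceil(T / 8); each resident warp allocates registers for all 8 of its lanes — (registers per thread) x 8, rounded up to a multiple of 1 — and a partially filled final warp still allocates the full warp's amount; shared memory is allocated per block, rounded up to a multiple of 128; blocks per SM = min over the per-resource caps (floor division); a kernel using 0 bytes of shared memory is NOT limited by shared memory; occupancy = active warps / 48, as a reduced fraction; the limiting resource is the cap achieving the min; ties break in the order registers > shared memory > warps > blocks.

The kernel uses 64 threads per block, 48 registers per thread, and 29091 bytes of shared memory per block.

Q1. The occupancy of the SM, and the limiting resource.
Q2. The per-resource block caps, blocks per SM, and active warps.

Answer: occupancy 1/2, limited by shared memory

registers: 32 blocks
shared memory: 3 blocks
warps: 6 blocks
blocks: 8 blocks

Answer: 3 blocks, 24 active warps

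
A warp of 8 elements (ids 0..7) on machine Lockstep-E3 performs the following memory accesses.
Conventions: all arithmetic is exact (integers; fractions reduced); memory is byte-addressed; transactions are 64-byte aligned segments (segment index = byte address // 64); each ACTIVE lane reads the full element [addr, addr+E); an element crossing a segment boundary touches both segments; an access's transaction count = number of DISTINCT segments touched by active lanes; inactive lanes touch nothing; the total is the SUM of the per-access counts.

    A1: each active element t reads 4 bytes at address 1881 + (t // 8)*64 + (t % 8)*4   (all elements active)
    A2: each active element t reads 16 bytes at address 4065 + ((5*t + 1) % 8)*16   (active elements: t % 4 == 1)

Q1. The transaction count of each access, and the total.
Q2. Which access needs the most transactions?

A1: 1 transaction
A2: 2 transactions

Answer: 1,2; total 3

Answer: A2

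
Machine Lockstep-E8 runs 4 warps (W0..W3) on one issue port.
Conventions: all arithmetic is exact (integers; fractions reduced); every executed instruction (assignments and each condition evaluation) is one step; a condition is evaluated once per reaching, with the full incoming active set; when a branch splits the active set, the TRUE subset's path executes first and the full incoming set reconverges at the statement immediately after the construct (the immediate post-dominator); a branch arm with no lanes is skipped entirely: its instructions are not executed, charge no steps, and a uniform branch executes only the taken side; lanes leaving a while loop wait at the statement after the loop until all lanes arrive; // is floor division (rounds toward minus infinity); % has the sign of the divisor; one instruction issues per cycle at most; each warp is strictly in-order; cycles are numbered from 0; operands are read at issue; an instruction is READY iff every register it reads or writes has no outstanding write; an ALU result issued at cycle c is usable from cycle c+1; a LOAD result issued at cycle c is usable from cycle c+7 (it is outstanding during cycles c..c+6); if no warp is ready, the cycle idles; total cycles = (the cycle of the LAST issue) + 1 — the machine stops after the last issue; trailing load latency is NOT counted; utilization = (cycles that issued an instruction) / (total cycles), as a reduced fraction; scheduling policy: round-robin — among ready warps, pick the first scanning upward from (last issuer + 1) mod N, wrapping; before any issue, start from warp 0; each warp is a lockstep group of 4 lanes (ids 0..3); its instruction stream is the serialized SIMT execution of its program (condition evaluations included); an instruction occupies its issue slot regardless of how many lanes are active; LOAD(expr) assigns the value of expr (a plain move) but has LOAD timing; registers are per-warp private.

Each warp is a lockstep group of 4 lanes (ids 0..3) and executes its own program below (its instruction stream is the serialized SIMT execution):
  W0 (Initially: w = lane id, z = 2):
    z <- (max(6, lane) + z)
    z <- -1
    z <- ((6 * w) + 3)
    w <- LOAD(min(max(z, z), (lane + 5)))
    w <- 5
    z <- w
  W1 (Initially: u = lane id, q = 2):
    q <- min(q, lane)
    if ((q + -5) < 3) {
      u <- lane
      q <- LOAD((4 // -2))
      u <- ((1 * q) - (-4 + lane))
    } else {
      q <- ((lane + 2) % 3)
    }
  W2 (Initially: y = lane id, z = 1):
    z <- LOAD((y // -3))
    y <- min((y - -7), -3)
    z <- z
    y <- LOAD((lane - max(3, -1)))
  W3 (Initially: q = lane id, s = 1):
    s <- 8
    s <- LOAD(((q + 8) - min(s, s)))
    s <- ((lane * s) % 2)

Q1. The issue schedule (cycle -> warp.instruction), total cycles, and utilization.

cycle 0: W0.I0
cycle 1: W1.I0
cycle 2: W2.I0
cycle 3: W3.I0
cycle 4: W0.I1
cycle 5: W1.I1
cycle 6: W2.I1
cycle 7: W3.I1
cycle 8: W0.I2
cycle 9: W1.I2
cycle 10: W2.I2
cycle 11: W0.I3
cycle 12: W1.I3
cycle 13: W2.I3
cycle 14: W3.I2
cycle 15: idle
cycle 16: idle
cycle 17: idle
cycle 18: W0.I4
cycle 19: W1.I4
cycle 20: W0.I5

Answer: 21 cycles, utilization 6/7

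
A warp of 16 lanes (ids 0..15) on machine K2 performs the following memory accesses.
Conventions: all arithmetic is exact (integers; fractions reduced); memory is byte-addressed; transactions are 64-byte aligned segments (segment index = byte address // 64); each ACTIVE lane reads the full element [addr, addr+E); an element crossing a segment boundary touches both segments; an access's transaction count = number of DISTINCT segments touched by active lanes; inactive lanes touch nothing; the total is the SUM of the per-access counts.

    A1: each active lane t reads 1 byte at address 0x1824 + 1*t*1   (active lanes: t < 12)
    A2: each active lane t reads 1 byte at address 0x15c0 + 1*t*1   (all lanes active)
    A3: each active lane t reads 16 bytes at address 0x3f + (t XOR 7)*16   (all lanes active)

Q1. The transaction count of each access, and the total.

A1: 1 transaction
A2: 1 transaction
A3: 5 transactions

Answer: 1,1,5; total 7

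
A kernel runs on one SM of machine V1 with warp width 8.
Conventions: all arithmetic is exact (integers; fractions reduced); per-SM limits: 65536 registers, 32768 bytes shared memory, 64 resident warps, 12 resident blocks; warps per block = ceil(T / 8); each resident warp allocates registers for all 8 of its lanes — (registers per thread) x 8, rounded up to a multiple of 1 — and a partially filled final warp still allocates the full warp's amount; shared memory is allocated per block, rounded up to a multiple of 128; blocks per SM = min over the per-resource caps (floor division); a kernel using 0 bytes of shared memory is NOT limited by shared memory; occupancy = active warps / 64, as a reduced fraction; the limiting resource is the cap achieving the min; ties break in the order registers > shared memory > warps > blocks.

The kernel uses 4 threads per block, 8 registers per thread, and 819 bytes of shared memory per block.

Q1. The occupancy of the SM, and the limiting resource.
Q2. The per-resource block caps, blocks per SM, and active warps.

Answer: occupancy 3/16, limited by blocks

registers: 1024 blocks
shared memory: 36 blocks
warps: 64 blocks
blocks: 12 blocks

Answer: 12 blocks, 12 active warps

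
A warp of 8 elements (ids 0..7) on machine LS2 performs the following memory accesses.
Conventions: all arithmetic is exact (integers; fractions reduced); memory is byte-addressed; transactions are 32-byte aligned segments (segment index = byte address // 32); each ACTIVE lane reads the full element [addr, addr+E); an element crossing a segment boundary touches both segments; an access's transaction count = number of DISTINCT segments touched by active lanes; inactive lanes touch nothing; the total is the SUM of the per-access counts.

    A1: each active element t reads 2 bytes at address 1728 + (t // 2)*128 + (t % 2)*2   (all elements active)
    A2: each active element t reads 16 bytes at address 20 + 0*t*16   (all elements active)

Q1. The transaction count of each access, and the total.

A1: 4 transactions
A2: 2 transactions

Answer: 4,2; total 6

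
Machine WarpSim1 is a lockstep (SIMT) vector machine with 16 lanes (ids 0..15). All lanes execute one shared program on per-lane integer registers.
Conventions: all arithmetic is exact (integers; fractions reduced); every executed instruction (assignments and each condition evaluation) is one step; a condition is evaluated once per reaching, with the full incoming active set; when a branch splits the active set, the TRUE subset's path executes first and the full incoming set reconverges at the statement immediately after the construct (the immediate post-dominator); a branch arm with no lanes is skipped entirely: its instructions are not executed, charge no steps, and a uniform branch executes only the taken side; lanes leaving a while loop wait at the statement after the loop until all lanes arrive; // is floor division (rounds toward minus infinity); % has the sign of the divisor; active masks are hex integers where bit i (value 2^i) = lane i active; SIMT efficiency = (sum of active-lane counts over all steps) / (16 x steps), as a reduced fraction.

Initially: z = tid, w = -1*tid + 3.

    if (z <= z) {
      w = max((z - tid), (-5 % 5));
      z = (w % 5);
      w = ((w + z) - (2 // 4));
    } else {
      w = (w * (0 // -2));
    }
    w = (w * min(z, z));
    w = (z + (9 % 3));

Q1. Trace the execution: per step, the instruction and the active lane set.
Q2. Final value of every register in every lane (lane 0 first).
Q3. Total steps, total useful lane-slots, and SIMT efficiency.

step 0: eval (z <= z)                0xffff
step 1: w <- max((z - tid), (-5 % 5)) 0xffff
step 2: z <- (w % 5)                 0xffff
step 3: w <- ((w + z) - (2 // 4))    0xffff
step 4: w <- (w * min(z, z))         0xffff
step 5: w <- (z + (9 % 3))           0xffff

Answer: 6 steps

z: 0,0,0,0,0,0,0,0,0,0,0,0,0,0,0,0
w: 0,0,0,0,0,0,0,0,0,0,0,0,0,0,0,0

steps = 6; useful = 96; efficiency = 96/96 = 1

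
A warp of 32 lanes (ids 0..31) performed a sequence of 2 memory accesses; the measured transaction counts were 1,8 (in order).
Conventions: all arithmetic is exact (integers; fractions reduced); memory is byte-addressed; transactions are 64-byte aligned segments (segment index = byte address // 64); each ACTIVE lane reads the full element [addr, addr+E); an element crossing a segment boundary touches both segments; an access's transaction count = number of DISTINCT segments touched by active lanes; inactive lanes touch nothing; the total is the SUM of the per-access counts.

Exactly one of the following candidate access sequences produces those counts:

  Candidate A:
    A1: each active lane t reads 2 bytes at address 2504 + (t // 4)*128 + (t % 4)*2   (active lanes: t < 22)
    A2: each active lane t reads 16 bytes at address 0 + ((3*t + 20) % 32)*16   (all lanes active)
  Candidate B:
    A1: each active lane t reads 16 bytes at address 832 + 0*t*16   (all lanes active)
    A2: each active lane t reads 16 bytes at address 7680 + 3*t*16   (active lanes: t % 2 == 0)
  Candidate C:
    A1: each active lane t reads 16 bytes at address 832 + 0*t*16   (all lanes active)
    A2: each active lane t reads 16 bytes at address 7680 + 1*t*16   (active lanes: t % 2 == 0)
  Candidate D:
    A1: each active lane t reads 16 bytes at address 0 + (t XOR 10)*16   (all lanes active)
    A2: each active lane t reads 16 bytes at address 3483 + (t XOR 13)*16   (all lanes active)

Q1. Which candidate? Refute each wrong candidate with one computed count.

A: A1 gives 6 transactions, not 1
B: A2 gives 16 transactions, not 8
D: A1 gives 8 transactions, not 1
C: all counts match (1,8)

Answer: C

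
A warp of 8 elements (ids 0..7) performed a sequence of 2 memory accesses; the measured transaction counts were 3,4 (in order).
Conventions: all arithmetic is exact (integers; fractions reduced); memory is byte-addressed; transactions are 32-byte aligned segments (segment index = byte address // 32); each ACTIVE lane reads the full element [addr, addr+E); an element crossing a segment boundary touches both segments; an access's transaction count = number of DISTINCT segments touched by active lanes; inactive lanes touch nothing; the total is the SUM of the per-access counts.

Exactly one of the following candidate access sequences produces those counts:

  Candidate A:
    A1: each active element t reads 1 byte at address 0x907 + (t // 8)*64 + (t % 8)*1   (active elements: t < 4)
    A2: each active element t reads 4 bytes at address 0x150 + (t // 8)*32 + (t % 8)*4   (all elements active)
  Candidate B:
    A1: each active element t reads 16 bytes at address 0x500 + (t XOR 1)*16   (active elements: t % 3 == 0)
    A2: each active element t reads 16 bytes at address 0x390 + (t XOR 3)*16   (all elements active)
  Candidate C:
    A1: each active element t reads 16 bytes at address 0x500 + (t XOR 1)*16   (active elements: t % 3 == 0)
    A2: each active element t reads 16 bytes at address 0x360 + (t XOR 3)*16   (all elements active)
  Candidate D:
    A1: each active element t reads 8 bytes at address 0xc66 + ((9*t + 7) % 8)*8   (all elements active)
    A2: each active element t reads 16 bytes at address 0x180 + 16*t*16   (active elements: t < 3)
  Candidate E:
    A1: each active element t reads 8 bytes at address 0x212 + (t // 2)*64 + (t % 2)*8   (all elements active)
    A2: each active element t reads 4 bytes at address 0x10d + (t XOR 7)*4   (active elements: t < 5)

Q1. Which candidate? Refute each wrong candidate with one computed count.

A: A1 gives 1 transaction, not 3
B: A2 gives 5 transactions, not 4
D: A2 gives 3 transactions, not 4
E: A1 gives 8 transactions, not 3
C: all counts match (3,4)

Answer: C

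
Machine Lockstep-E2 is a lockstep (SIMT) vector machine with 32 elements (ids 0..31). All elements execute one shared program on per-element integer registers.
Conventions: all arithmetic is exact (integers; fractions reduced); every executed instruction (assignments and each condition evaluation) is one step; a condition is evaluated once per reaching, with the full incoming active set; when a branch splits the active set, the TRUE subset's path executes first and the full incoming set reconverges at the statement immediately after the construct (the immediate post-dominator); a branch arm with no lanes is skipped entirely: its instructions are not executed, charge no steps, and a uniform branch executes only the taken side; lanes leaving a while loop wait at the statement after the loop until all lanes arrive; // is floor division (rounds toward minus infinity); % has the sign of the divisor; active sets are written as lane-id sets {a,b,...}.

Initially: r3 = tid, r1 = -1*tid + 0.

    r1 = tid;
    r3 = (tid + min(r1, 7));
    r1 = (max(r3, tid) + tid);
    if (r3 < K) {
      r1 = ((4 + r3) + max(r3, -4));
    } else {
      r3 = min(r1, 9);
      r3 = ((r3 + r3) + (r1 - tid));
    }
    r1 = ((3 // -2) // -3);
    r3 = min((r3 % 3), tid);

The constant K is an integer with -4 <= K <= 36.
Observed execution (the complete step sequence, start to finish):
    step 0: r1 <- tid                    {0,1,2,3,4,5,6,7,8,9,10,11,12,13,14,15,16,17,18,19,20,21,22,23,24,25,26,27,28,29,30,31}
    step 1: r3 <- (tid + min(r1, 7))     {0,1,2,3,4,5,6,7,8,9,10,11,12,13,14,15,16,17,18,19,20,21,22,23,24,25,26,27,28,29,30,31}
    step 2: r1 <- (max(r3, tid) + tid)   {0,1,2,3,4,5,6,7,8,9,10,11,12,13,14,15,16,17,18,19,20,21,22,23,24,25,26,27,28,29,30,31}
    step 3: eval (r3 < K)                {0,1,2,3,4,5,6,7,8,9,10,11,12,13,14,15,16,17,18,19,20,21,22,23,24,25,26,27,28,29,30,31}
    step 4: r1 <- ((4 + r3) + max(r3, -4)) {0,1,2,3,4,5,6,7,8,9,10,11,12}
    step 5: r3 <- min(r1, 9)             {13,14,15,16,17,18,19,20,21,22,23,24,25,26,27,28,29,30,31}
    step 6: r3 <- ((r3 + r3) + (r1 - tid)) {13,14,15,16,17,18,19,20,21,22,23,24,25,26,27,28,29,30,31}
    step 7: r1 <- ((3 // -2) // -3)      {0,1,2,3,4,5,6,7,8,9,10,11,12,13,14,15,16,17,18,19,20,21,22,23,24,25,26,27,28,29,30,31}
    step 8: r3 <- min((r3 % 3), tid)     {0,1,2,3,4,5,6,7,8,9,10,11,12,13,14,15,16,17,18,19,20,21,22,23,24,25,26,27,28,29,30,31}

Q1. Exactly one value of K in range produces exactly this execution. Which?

Answer: K = 20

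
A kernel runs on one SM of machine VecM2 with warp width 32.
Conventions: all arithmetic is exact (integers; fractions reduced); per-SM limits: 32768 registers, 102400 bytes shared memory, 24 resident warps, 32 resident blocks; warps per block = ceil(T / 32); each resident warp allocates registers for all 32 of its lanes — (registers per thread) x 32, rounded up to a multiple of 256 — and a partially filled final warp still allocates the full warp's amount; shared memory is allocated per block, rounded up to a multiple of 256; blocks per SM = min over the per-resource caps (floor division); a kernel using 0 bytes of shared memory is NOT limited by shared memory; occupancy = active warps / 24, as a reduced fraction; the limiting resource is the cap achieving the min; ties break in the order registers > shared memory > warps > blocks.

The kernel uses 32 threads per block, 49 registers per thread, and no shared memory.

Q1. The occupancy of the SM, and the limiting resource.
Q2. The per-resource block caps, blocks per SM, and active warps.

Answer: occupancy 3/4, limited by registers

registers: 18 blocks
shared memory: no limit (kernel uses none)
warps: 24 blocks
blocks: 32 blocks

Answer: 18 blocks, 18 active warps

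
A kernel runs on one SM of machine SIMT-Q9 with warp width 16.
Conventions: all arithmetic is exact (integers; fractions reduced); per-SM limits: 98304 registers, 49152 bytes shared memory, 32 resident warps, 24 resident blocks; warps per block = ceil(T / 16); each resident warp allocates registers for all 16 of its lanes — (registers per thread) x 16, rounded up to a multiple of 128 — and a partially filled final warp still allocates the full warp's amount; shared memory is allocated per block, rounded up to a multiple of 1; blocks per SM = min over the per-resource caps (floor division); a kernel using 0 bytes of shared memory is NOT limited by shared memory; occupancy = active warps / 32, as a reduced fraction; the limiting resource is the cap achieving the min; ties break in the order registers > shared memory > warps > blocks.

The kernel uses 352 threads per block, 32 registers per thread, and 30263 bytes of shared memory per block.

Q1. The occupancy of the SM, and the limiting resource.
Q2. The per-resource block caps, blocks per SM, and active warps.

Answer: occupancy 11/16, limited by shared memory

registers: 8 blocks
shared memory: 1 block
warps: 1 block
blocks: 24 blocks

Answer: 1 block, 22 active warps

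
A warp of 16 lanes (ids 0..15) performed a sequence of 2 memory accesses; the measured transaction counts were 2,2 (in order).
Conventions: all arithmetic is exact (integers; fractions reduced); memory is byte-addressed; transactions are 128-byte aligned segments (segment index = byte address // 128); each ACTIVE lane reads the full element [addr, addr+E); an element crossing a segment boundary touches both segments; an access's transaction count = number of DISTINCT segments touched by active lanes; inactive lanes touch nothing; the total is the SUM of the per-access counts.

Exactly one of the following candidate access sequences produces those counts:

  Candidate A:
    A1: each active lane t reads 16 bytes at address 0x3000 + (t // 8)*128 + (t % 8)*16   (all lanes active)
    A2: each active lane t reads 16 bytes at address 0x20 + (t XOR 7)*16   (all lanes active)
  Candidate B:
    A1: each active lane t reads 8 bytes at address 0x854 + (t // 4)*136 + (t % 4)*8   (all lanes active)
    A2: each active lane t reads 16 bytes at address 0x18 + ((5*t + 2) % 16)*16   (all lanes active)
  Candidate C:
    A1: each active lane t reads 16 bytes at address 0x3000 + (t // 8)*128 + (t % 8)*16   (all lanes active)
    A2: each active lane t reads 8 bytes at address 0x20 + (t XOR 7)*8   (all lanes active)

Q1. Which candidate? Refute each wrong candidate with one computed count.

A: A2 gives 3 transactions, not 2
B: A1 gives 5 transactions, not 2
C: all counts match (2,2)

Answer: C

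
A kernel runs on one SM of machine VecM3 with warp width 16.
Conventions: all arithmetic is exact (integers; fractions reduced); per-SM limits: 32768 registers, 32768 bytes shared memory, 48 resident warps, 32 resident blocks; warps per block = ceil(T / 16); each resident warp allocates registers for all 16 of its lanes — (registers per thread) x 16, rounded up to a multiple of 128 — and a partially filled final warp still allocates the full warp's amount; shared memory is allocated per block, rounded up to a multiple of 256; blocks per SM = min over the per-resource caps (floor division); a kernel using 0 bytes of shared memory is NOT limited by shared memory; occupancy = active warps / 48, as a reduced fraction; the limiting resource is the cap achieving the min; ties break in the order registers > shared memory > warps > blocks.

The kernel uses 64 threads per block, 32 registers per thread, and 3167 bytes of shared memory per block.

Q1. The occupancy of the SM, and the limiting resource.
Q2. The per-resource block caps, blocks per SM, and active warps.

Answer: occupancy 3/4, limited by shared memory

registers: 16 blocks
shared memory: 9 blocks
warps: 12 blocks
blocks: 32 blocks

Answer: 9 blocks, 36 active warps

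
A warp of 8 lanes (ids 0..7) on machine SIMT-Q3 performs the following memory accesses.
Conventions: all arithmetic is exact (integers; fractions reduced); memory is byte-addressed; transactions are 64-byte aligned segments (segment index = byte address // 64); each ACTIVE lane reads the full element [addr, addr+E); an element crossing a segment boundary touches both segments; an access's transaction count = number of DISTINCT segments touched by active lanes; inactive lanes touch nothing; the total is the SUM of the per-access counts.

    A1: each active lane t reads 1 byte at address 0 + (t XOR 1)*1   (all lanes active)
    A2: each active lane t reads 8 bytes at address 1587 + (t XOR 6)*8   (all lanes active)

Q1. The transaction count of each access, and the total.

A1: 1 transaction
A2: 2 transactions

Answer: 1,2; total 3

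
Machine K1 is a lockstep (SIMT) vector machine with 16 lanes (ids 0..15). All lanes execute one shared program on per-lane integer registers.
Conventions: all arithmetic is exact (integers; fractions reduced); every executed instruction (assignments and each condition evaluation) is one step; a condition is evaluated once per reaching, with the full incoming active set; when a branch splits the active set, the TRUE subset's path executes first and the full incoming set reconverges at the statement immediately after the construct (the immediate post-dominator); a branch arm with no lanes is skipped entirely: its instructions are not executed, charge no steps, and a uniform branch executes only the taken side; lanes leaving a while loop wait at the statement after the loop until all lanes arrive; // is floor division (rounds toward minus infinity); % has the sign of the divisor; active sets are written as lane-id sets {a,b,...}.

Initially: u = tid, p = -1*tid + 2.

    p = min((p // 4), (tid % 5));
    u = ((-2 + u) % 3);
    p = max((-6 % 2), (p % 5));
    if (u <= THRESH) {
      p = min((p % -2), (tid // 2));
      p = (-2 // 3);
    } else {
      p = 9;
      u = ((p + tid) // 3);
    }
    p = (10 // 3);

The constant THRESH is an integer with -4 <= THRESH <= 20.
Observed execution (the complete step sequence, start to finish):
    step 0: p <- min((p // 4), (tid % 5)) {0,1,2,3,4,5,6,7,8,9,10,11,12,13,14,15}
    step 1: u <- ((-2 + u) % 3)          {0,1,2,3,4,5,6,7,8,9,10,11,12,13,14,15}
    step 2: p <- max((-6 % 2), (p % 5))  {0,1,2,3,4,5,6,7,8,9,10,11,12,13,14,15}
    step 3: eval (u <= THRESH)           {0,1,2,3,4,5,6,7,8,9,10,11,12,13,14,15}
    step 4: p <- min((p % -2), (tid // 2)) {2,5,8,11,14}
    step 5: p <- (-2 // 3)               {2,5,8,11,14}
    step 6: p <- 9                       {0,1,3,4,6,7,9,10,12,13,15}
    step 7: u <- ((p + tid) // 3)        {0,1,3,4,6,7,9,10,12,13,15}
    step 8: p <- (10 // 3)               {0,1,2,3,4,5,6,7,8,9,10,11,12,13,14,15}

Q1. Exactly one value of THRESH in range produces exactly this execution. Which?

Answer: THRESH = 0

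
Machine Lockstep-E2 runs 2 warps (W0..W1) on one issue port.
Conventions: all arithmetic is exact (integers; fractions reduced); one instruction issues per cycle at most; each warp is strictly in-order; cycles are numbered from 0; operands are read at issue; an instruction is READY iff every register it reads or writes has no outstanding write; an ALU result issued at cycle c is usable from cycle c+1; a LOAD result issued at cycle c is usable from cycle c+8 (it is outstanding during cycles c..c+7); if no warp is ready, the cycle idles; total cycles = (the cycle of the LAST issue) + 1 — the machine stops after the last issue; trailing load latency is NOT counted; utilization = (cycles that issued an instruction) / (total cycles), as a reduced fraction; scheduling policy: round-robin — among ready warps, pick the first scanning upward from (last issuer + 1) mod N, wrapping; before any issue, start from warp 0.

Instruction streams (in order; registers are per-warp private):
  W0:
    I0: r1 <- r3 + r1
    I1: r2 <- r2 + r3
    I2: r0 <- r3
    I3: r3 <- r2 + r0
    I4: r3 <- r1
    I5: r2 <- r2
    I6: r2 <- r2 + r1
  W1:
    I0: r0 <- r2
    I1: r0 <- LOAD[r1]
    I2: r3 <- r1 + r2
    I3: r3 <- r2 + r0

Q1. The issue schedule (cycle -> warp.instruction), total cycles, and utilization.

cycle 0: W0.I0
cycle 1: W1.I0
cycle 2: W0.I1
cycle 3: W1.I1
cycle 4: W0.I2
cycle 5: W1.I2
cycle 6: W0.I3
cycle 7: W0.I4
cycle 8: W0.I5
cycle 9: W0.I6
cycle 10: idle
cycle 11: W1.I3

Answer: 12 cycles, utilization 11/12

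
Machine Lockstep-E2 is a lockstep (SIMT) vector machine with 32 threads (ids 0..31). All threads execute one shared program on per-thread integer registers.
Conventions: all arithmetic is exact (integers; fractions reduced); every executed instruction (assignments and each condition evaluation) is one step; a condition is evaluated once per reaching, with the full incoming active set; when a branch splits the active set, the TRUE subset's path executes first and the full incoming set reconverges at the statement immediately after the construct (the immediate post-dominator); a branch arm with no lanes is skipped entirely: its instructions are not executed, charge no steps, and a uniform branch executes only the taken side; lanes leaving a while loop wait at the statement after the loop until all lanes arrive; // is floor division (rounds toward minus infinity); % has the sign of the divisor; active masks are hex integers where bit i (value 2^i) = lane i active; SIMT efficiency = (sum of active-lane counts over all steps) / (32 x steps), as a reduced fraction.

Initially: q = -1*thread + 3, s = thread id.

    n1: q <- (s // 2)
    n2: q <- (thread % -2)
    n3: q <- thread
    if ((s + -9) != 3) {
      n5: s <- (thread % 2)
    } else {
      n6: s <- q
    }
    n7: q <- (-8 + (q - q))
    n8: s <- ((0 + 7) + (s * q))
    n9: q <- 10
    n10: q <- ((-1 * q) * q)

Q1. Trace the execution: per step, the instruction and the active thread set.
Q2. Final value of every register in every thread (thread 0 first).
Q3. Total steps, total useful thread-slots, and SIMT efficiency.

step 0: q <- (s // 2)                0xffffffff
step 1: q <- (thread % -2)           0xffffffff
step 2: q <- thread                  0xffffffff
step 3: eval ((s + -9) != 3)         0xffffffff
step 4: s <- (thread % 2)            0xffffefff
step 5: s <- q                       0x00001000
step 6: q <- (-8 + (q - q))          0xffffffff
step 7: s <- ((0 + 7) + (s * q))     0xffffffff
step 8: q <- 10                      0xffffffff
step 9: q <- ((-1 * q) * q)          0xffffffff

Answer: 10 steps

q: -100,-100,-100,-100,-100,-100,-100,-100,-100,-100,-100,-100,-100,-100,-100,-100,-100,-100,-100,-100,-100,-100,-100,-100,-100,-100,-100,-100,-100,-100,-100,-100
s: 7,-1,7,-1,7,-1,7,-1,7,-1,7,-1,-89,-1,7,-1,7,-1,7,-1,7,-1,7,-1,7,-1,7,-1,7,-1,7,-1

steps = 10; useful = 288; efficiency = 288/320 = 9/10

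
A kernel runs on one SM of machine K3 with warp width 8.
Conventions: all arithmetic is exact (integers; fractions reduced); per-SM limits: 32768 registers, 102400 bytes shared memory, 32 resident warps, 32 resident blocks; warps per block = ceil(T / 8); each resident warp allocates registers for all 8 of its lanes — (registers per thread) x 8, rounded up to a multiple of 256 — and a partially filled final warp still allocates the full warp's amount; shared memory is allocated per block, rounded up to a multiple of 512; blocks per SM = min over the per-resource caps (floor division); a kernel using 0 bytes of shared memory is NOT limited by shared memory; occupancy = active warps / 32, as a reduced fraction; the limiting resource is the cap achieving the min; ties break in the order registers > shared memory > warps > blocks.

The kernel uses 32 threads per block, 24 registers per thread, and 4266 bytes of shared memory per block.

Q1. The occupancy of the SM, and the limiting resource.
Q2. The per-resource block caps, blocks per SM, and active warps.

Answer: occupancy 1, limited by warps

registers: 32 blocks
shared memory: 22 blocks
warps: 8 blocks
blocks: 32 blocks

Answer: 8 blocks, 32 active warps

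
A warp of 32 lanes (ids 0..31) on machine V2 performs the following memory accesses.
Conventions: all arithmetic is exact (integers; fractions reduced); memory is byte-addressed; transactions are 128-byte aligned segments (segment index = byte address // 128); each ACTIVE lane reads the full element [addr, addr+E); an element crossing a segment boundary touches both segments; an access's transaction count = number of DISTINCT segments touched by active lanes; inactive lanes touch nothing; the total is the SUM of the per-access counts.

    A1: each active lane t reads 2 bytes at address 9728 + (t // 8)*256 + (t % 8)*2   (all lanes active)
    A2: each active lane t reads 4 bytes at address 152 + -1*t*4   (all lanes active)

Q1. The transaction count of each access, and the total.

A1: 4 transactions
A2: 2 transactions

Answer: 4,2; total 6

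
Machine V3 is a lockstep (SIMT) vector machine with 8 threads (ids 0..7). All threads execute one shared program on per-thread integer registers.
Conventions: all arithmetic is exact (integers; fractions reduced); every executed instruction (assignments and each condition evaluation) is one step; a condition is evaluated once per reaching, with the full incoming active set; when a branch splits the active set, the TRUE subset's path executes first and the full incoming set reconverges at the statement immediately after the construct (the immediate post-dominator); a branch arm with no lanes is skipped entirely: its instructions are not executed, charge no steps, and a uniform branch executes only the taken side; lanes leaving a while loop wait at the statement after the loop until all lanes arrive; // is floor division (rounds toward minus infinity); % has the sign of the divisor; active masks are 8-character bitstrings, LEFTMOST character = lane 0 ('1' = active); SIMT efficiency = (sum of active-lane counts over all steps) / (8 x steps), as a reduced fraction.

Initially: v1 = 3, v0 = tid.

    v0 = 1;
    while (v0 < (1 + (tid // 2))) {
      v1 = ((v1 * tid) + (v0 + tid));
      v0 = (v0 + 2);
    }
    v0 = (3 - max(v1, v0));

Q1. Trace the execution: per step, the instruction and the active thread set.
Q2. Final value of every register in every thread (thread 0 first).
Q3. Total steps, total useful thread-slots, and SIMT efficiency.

step 0: v0 <- 1                      11111111
step 1: eval (v0 < (1 + (tid // 2))) 11111111
step 2: v1 <- ((v1 * tid) + (v0 + tid)) 00111111
step 3: v0 <- (v0 + 2)               00111111
step 4: eval (v0 < (1 + (tid // 2))) 00111111
step 5: v1 <- ((v1 * tid) + (v0 + tid)) 00000011
step 6: v0 <- (v0 + 2)               00000011
step 7: eval (v0 < (1 + (tid // 2))) 00000011
step 8: v0 <- (3 - max(v1, v0))      11111111

Answer: 9 steps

v1: 3,3,9,13,17,21,159,213
v0: 0,0,-6,-10,-14,-18,-156,-210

steps = 9; useful = 48; efficiency = 48/72 = 2/3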